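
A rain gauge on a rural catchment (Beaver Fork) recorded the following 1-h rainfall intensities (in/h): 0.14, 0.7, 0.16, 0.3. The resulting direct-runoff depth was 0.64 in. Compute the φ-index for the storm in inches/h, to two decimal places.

φ ≈ 0.18 in/h

Only the 2 blocks with intensity above φ contribute runoff: 0.7, 0.3 in/h.
Σ(I−φ)·Δt = d  ⇒  (0.7+0.3 − 2φ)·1 = 0.64
φ = (1.000 − 0.64/1) / 2 = 0.18 in/h.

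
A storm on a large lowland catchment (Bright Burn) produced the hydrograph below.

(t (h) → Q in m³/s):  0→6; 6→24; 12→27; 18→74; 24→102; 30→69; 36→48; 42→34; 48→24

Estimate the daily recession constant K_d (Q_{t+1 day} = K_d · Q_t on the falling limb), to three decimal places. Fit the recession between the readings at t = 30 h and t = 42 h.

K_d ≈ 0.243

Between t = 30 h and t = 42 h the flow falls from 69 to 34 m³/s over 2×6 h = 12 h.
Per-interval ratio K = (34/69)^(1/2) = 0.7020; K_d = K^(24/6) = 0.243.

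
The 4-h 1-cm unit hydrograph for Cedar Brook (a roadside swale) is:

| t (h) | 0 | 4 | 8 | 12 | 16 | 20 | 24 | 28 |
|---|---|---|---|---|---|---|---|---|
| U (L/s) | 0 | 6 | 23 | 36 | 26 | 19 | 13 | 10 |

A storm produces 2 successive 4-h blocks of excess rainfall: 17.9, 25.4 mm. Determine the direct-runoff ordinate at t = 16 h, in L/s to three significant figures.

Q ≈ 138 L/s

By discrete convolution, Q_j = Σ (P_i / 10 mm) · U_{j−i}.
At t = 16 h (j=4): Q = (17.9/10)·26 + (25.4/10)·36 = 138 L/s.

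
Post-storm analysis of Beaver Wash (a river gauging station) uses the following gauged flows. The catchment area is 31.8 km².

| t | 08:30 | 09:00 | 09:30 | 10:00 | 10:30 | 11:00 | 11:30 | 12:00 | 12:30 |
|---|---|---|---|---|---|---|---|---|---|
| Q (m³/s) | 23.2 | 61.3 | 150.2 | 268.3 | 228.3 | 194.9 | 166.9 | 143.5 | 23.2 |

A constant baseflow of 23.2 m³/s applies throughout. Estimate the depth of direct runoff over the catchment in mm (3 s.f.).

Direct runoff: 0.0, 38.1, 127.0, 245.1, 205.1, 171.7, 143.7, 120.3, 0.0 m³/s; ΣQ_DR = 1051 m³/s.
V = ΣQ_DR · Δt = 1051 × 1800 s = 1.892 × 10^6 m³.
Over A = 31.8 km², depth = V / A = 59.5 mm.

d ≈ 59.5 mm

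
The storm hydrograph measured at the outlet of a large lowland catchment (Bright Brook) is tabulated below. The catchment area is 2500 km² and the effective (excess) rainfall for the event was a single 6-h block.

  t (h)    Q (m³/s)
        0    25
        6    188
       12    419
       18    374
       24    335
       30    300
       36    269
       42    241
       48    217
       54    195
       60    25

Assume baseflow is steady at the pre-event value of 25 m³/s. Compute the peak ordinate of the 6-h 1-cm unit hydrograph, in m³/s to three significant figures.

Direct runoff: 0.0, 163.0, 394.0, 349.0, 310.0, 275.0, 244.0, 216.0, 192.0, 170.0, 0.0 m³/s; ΣQ_DR = 2313 m³/s, peak = 394.0 m³/s.
Runoff depth d = ΣQ_DR·Δt / A = 2313 × 21600 / (2500 km²) = 19.98 mm.
The 1-cm UH is the DRH scaled by (10 mm)/d, so U_p = 394.0 × 10/19.98 = 197 m³/s.

U_p ≈ 197 m³/s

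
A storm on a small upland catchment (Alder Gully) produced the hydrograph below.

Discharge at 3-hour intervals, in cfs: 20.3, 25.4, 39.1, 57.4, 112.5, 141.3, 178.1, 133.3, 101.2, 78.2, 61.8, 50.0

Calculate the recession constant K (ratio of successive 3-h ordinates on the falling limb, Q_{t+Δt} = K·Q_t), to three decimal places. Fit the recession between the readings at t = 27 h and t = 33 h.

K ≈ 0.800

Using the recession-limb readings at t = 27 h and t = 33 h: Q falls from 78.2 to 50.0 cfs over 2 intervals.
K = (Q₂/Q₁)^(1/2) = (50.0/78.2)^(1/2) = 0.800.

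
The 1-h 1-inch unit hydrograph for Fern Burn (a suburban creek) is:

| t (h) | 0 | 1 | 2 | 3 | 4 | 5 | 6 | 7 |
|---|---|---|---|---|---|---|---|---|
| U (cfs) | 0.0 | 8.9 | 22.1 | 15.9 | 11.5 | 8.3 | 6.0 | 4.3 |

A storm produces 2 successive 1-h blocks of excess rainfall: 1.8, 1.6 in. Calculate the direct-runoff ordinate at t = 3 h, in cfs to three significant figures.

By discrete convolution, Q_j = Σ (P_i / 1 in) · U_{j−i}.
At t = 3 h (j=3): Q = (1.8/1)·15.9 + (1.6/1)·22.1 = 64.0 cfs.

Q ≈ 64.0 cfs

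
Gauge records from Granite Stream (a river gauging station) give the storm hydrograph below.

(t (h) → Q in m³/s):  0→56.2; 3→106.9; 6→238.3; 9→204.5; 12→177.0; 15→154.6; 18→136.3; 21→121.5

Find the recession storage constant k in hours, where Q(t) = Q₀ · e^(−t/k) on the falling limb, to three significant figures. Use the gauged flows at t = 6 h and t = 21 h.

On the falling limb, Q drops from 238.3 to 121.5 m³/s between t = 6 h and t = 21 h (Δt = 15 h).
k = −Δt / ln(Q₂/Q₁) = −15 / ln(121.5/238.3) = 22.3 h.

k ≈ 22.3 h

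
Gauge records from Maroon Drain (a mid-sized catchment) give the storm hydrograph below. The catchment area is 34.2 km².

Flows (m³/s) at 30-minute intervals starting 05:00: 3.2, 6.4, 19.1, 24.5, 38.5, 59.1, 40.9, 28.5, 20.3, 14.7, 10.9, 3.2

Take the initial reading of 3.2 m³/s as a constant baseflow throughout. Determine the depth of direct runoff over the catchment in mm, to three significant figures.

Direct runoff: 0.0, 3.2, 15.9, 21.3, 35.3, 55.9, 37.7, 25.3, 17.1, 11.5, 7.7, 0.0 m³/s; ΣQ_DR = 230.9 m³/s.
V = ΣQ_DR · Δt = 230.9 × 1800 s = 4.156 × 10^5 m³.
Over A = 34.2 km², depth = V / A = 12.2 mm.

d ≈ 12.2 mm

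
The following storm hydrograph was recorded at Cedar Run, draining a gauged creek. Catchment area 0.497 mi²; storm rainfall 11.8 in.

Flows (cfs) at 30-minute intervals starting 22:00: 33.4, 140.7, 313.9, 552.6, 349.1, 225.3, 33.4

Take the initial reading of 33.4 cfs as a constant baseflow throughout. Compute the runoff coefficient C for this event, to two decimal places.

ΣQ_DR = 1415 cfs; V = ΣQ_DR·Δt = 2.546 × 10^6 ft³.
Runoff depth d = V / A = 2.205 in.
C = d / P = 2.205 / 11.8 = 0.19.

C ≈ 0.19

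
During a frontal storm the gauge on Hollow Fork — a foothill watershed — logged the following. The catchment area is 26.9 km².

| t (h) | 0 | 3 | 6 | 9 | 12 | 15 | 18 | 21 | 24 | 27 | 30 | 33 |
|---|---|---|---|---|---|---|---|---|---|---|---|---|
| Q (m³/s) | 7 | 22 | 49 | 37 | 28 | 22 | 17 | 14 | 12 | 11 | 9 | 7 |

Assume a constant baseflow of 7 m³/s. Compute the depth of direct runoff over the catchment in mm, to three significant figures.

Direct runoff: 0.0, 15.0, 42.0, 30.0, 21.0, 15.0, 10.0, 7.0, 5.0, 4.0, 2.0, 0.0 m³/s; ΣQ_DR = 151.0 m³/s.
V = ΣQ_DR · Δt = 151.0 × 10800 s = 1.631 × 10^6 m³.
Over A = 26.9 km², depth = V / A = 60.6 mm.

d ≈ 60.6 mm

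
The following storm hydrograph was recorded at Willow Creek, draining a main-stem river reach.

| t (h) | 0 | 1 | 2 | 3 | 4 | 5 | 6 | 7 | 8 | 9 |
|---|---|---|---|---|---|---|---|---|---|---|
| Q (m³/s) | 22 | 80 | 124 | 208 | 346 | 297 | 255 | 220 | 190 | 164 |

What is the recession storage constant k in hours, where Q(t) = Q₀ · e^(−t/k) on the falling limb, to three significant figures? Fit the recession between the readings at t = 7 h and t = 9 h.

On the falling limb, Q drops from 220 to 164 m³/s between t = 7 h and t = 9 h (Δt = 2 h).
k = −Δt / ln(Q₂/Q₁) = −2 / ln(164/220) = 6.81 h.

k ≈ 6.81 h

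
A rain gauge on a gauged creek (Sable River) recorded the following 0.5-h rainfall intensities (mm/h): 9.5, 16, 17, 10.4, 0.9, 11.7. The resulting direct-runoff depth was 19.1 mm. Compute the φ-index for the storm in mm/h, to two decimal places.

φ ≈ 5.28 mm/h

Only the 5 blocks with intensity above φ contribute runoff: 9.5, 16, 17, 10.4, 11.7 mm/h.
Σ(I−φ)·Δt = d  ⇒  (9.5+16+17+10.4+11.7 − 5φ)·0.5 = 19.1
φ = (64.60 − 19.1/0.5) / 5 = 5.28 mm/h.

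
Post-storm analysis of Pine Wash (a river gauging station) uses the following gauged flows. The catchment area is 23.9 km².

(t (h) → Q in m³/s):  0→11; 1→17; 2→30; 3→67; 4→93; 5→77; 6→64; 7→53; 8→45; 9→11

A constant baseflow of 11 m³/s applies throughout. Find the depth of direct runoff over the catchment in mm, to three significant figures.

Direct runoff: 0.0, 6.0, 19.0, 56.0, 82.0, 66.0, 53.0, 42.0, 34.0, 0.0 m³/s; ΣQ_DR = 358.0 m³/s.
V = ΣQ_DR · Δt = 358.0 × 3600 s = 1.289 × 10^6 m³.
Over A = 23.9 km², depth = V / A = 53.9 mm.

d ≈ 53.9 mm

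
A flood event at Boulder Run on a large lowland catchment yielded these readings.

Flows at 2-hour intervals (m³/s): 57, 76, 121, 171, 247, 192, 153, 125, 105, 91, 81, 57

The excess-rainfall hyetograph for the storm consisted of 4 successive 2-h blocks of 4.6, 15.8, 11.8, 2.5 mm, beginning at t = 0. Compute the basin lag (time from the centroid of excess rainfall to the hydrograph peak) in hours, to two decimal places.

Centroid of excess rainfall: t_c = Σ P_i·t̄_i / ΣP_i = 3.7032 h (block centres at 1, 3, 5, 7 h).
Hydrograph peak occurs at t = 8 h, so basin lag t_L = 8 − 3.7032 = 4.30 h.

t_L ≈ 4.30 h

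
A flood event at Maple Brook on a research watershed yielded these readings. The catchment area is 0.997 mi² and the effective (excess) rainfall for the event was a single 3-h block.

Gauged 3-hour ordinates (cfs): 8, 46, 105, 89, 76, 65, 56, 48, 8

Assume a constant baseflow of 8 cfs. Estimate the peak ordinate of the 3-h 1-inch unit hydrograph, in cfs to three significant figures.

Direct runoff: 0.0, 38.0, 97.0, 81.0, 68.0, 57.0, 48.0, 40.0, 0.0 cfs; ΣQ_DR = 429.0 cfs, peak = 97.0 cfs.
Runoff depth d = ΣQ_DR·Δt / A = 429.0 × 10800 / (0.997 mi²) = 2.000 in.
The 1-inch UH is the DRH scaled by (1 in)/d, so U_p = 97.0 × 1/2.000 = 48.5 cfs.

U_p ≈ 48.5 cfs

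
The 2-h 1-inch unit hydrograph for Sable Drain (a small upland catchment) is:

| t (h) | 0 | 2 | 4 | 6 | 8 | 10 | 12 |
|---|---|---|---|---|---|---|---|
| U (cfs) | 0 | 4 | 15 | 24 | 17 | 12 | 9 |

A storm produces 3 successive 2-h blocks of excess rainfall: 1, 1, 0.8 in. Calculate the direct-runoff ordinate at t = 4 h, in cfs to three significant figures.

Q ≈ 19.0 cfs

By discrete convolution, Q_j = Σ (P_i / 1 in) · U_{j−i}.
At t = 4 h (j=2): Q = (1/1)·15 + (1/1)·4 + (0.8/1)·0 = 19.0 cfs.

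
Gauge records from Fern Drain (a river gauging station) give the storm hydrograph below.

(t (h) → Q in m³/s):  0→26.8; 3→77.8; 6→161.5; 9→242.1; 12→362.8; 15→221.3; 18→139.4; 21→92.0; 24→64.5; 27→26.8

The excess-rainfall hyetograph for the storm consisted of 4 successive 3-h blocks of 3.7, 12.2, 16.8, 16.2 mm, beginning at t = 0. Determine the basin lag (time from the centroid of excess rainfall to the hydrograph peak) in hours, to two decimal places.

t_L ≈ 4.71 h

Centroid of excess rainfall: t_c = Σ P_i·t̄_i / ΣP_i = 7.2914 h (block centres at 1.5, 4.5, 7.5, 10.5 h).
Hydrograph peak occurs at t = 12 h, so basin lag t_L = 12 − 7.2914 = 4.71 h.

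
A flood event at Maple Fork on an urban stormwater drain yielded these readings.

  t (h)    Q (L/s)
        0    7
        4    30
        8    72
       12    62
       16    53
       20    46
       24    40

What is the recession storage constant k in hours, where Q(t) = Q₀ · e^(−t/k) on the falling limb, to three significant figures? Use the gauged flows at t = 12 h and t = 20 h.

On the falling limb, Q drops from 62 to 46 L/s between t = 12 h and t = 20 h (Δt = 8 h).
k = −Δt / ln(Q₂/Q₁) = −8 / ln(46/62) = 26.8 h.

k ≈ 26.8 h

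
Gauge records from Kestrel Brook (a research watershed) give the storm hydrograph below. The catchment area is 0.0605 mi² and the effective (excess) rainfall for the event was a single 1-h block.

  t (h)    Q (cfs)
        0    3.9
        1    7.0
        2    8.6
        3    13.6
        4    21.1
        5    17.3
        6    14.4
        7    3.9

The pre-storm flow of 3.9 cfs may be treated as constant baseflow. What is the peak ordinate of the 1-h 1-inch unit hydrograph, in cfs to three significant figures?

Direct runoff: 0.0, 3.1, 4.7, 9.7, 17.2, 13.4, 10.5, 0.0 cfs; ΣQ_DR = 58.60 cfs, peak = 17.2 cfs.
Runoff depth d = ΣQ_DR·Δt / A = 58.60 × 3600 / (0.0605 mi²) = 1.501 in.
The 1-inch UH is the DRH scaled by (1 in)/d, so U_p = 17.2 × 1/1.501 = 11.5 cfs.

U_p ≈ 11.5 cfs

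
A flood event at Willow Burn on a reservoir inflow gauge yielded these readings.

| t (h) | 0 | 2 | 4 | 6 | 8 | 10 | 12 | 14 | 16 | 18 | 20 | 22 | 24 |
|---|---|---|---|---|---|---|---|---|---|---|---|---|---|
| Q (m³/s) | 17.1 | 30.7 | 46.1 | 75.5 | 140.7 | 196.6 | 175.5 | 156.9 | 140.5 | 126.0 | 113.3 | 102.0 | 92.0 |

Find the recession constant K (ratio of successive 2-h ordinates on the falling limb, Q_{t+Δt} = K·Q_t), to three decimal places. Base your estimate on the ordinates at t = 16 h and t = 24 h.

Using the recession-limb readings at t = 16 h and t = 24 h: Q falls from 140.5 to 92.0 m³/s over 4 intervals.
K = (Q₂/Q₁)^(1/4) = (92.0/140.5)^(1/4) = 0.900.

K ≈ 0.900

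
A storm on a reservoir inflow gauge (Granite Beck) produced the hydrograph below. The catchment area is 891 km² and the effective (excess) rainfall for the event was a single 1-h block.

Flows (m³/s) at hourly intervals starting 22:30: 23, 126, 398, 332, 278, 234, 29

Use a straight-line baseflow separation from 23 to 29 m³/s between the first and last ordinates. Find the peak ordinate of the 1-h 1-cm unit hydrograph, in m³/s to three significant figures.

Direct runoff: 0.00, 102.00, 373.00, 306.00, 251.00, 206.00, 0.00 m³/s; ΣQ_DR = 1238 m³/s, peak = 373.00 m³/s.
Runoff depth d = ΣQ_DR·Δt / A = 1238 × 3600 / (891 km²) = 5.002 mm.
The 1-cm UH is the DRH scaled by (10 mm)/d, so U_p = 373.00 × 10/5.002 = 746 m³/s.

U_p ≈ 746 m³/s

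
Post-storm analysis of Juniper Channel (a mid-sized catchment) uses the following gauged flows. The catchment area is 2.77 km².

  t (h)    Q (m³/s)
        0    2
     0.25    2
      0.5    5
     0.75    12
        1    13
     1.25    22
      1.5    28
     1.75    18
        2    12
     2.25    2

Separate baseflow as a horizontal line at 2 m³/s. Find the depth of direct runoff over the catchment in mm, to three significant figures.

d ≈ 31.2 mm

Direct runoff: 0.0, 0.0, 3.0, 10.0, 11.0, 20.0, 26.0, 16.0, 10.0, 0.0 m³/s; ΣQ_DR = 96.00 m³/s.
V = ΣQ_DR · Δt = 96.00 × 900 s = 86400 m³.
Over A = 2.77 km², depth = V / A = 31.2 mm.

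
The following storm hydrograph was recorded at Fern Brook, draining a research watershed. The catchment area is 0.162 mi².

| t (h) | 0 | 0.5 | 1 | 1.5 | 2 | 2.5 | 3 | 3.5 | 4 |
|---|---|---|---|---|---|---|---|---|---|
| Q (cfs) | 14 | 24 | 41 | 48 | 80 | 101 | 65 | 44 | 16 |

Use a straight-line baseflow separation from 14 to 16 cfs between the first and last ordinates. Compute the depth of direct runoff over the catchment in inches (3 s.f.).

d ≈ 1.43 in

Direct runoff: 0.00, 9.75, 26.50, 33.25, 65.00, 85.75, 49.50, 28.25, 0.00 cfs; ΣQ_DR = 298.0 cfs.
V = ΣQ_DR · Δt = 298.0 × 1800 s = 5.364 × 10^5 ft³.
Over A = 0.162 mi², depth = V / A = 1.43 in.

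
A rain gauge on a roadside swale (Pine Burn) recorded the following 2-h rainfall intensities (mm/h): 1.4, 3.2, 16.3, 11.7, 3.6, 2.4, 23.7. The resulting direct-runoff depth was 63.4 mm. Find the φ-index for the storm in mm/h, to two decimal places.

φ ≈ 6.67 mm/h

Only the 3 blocks with intensity above φ contribute runoff: 16.3, 11.7, 23.7 mm/h.
Σ(I−φ)·Δt = d  ⇒  (16.3+11.7+23.7 − 3φ)·2 = 63.4
φ = (51.70 − 63.4/2) / 3 = 6.67 mm/h.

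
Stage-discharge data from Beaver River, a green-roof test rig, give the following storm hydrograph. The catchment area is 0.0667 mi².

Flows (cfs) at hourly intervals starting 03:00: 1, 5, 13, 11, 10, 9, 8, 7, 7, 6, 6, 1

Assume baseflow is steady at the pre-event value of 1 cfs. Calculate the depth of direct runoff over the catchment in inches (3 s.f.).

Direct runoff: 0.0, 4.0, 12.0, 10.0, 9.0, 8.0, 7.0, 6.0, 6.0, 5.0, 5.0, 0.0 cfs; ΣQ_DR = 72.00 cfs.
V = ΣQ_DR · Δt = 72.00 × 3600 s = 2.592 × 10^5 ft³.
Over A = 0.0667 mi², depth = V / A = 1.67 in.

d ≈ 1.67 in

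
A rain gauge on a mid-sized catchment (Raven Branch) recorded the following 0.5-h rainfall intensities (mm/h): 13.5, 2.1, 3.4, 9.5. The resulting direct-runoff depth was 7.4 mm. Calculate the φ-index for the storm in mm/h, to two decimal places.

φ ≈ 4.10 mm/h

Only the 2 blocks with intensity above φ contribute runoff: 13.5, 9.5 mm/h.
Σ(I−φ)·Δt = d  ⇒  (13.5+9.5 − 2φ)·0.5 = 7.4
φ = (23.00 − 7.4/0.5) / 2 = 4.10 mm/h.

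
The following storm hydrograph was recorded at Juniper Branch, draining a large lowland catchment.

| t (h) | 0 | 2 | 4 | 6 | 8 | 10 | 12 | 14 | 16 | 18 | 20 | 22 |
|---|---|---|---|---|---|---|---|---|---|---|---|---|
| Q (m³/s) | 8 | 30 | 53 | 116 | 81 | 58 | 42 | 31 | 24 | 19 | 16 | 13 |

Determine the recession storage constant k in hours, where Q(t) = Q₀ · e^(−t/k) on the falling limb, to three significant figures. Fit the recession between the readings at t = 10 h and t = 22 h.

On the falling limb, Q drops from 58 to 13 m³/s between t = 10 h and t = 22 h (Δt = 12 h).
k = −Δt / ln(Q₂/Q₁) = −12 / ln(13/58) = 8.02 h.

k ≈ 8.02 h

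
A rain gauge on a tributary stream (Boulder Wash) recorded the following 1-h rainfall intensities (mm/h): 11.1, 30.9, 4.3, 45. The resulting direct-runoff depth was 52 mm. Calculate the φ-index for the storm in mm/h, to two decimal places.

Only the 2 blocks with intensity above φ contribute runoff: 30.9, 45 mm/h.
Σ(I−φ)·Δt = d  ⇒  (30.9+45 − 2φ)·1 = 52
φ = (75.90 − 52/1) / 2 = 11.95 mm/h.

φ ≈ 11.95 mm/h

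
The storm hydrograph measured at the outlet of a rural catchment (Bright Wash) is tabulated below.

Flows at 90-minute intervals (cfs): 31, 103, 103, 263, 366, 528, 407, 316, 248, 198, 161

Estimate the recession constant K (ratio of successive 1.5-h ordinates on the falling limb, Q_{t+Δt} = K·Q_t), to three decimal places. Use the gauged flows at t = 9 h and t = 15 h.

K ≈ 0.793

Using the recession-limb readings at t = 9 h and t = 15 h: Q falls from 407 to 161 cfs over 4 intervals.
K = (Q₂/Q₁)^(1/4) = (161/407)^(1/4) = 0.793.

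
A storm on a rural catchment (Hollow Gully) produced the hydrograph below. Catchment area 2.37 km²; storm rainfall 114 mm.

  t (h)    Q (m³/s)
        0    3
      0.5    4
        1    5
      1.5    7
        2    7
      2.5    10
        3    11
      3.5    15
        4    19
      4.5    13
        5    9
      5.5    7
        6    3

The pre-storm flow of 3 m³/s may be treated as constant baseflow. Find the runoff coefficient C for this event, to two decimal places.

C ≈ 0.49

ΣQ_DR = 74.00 m³/s; V = ΣQ_DR·Δt = 1.332 × 10^5 m³.
Runoff depth d = V / A = 56.20 mm.
C = d / P = 56.20 / 114 = 0.49.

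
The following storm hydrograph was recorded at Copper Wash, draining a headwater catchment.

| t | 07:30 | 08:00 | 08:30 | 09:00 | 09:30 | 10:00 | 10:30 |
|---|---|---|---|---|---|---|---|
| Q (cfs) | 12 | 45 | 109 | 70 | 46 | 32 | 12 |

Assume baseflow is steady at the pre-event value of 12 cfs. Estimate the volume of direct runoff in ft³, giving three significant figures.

Direct-runoff ordinates (Q − Q_b): 0.0, 33.0, 97.0, 58.0, 34.0, 20.0, 0.0 cfs.
ΣQ_DR = 242.0 cfs.
With Δt = 0.5 h = 1800 s, V = ΣQ_DR · Δt = 242.0 × 1800 = 4.36 × 10^5 ft³.

V ≈ 4.36 × 10^5 ft³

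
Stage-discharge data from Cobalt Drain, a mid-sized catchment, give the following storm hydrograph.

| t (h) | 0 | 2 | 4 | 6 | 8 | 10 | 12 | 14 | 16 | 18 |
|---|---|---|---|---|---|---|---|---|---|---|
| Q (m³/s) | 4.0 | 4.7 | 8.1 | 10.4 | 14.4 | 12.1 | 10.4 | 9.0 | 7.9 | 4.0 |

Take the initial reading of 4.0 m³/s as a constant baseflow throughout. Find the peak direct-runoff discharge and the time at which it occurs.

Subtracting baseflow gives direct-runoff ordinates: 0.0, 0.7, 4.1, 6.4, 10.4, 8.1, 6.4, 5.0, 3.9, 0.0 m³/s.
The maximum is 10.4 m³/s, occurring at the reading for t = 8 h.

Q_p = 10.4 m³/s at t = 8 h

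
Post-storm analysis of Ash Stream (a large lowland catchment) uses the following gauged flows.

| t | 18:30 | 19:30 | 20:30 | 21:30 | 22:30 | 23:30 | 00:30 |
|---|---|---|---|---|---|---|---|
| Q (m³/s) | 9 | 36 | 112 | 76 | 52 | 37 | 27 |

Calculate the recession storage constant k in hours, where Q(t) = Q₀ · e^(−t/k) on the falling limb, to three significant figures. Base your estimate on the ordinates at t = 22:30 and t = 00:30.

On the falling limb, Q drops from 52 to 27 m³/s between t = 22:30 and t = 00:30 (Δt = 2 h).
k = −Δt / ln(Q₂/Q₁) = −2 / ln(27/52) = 3.05 h.

k ≈ 3.05 h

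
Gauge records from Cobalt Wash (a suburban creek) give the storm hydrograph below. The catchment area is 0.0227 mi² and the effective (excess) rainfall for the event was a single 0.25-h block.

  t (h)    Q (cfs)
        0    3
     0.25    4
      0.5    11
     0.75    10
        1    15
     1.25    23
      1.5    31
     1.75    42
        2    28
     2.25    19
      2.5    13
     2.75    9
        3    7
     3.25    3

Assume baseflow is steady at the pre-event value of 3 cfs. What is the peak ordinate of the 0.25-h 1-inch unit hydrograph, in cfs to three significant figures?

U_p ≈ 13.0 cfs

Direct runoff: 0.0, 1.0, 8.0, 7.0, 12.0, 20.0, 28.0, 39.0, 25.0, 16.0, 10.0, 6.0, 4.0, 0.0 cfs; ΣQ_DR = 176.0 cfs, peak = 39.0 cfs.
Runoff depth d = ΣQ_DR·Δt / A = 176.0 × 900 / (0.0227 mi²) = 3.004 in.
The 1-inch UH is the DRH scaled by (1 in)/d, so U_p = 39.0 × 1/3.004 = 13.0 cfs.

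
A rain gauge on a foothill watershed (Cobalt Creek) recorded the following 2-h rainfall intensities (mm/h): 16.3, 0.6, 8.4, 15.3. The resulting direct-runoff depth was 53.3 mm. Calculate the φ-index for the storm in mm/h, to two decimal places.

φ ≈ 4.45 mm/h

Only the 3 blocks with intensity above φ contribute runoff: 16.3, 8.4, 15.3 mm/h.
Σ(I−φ)·Δt = d  ⇒  (16.3+8.4+15.3 − 3φ)·2 = 53.3
φ = (40.00 − 53.3/2) / 3 = 4.45 mm/h.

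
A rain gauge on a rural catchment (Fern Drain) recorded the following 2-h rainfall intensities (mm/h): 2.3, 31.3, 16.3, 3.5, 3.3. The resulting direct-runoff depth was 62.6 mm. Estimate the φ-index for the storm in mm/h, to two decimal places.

φ ≈ 8.15 mm/h

Only the 2 blocks with intensity above φ contribute runoff: 31.3, 16.3 mm/h.
Σ(I−φ)·Δt = d  ⇒  (31.3+16.3 − 2φ)·2 = 62.6
φ = (47.60 − 62.6/2) / 2 = 8.15 mm/h.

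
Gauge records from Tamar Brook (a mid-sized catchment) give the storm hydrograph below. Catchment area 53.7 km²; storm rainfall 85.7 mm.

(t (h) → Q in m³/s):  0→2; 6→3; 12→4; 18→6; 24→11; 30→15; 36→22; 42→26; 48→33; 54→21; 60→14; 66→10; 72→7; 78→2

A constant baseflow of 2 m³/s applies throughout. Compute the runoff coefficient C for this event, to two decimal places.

C ≈ 0.69

ΣQ_DR = 148.0 m³/s; V = ΣQ_DR·Δt = 3.197 × 10^6 m³.
Runoff depth d = V / A = 59.53 mm.
C = d / P = 59.53 / 85.7 = 0.69.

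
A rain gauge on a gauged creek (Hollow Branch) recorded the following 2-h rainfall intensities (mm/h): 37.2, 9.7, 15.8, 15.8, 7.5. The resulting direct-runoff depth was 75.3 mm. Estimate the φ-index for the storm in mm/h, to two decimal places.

φ ≈ 10.38 mm/h

Only the 3 blocks with intensity above φ contribute runoff: 37.2, 15.8, 15.8 mm/h.
Σ(I−φ)·Δt = d  ⇒  (37.2+15.8+15.8 − 3φ)·2 = 75.3
φ = (68.80 − 75.3/2) / 3 = 10.38 mm/h.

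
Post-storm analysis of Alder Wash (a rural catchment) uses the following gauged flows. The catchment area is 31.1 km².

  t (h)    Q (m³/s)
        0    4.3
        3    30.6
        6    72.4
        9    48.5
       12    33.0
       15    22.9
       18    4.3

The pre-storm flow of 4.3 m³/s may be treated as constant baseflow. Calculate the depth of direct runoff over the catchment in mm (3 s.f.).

Direct runoff: 0.0, 26.3, 68.1, 44.2, 28.7, 18.6, 0.0 m³/s; ΣQ_DR = 185.9 m³/s.
V = ΣQ_DR · Δt = 185.9 × 10800 s = 2.008 × 10^6 m³.
Over A = 31.1 km², depth = V / A = 64.6 mm.

d ≈ 64.6 mm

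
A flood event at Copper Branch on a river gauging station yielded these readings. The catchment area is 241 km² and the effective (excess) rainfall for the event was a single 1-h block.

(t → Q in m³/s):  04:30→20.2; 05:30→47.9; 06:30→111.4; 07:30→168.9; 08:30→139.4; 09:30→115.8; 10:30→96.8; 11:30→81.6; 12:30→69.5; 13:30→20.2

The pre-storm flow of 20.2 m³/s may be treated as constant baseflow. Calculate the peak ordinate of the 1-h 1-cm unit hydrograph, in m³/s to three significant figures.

Direct runoff: 0.0, 27.7, 91.2, 148.7, 119.2, 95.6, 76.6, 61.4, 49.3, 0.0 m³/s; ΣQ_DR = 669.7 m³/s, peak = 148.7 m³/s.
Runoff depth d = ΣQ_DR·Δt / A = 669.7 × 3600 / (241 km²) = 10.00 mm.
The 1-cm UH is the DRH scaled by (10 mm)/d, so U_p = 148.7 × 10/10.00 = 149 m³/s.

U_p ≈ 149 m³/s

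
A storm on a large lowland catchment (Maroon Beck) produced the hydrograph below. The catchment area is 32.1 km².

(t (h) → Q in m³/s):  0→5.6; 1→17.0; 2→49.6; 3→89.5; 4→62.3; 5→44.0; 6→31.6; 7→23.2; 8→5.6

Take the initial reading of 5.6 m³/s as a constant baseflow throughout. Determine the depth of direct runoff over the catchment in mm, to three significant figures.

Direct runoff: 0.0, 11.4, 44.0, 83.9, 56.7, 38.4, 26.0, 17.6, 0.0 m³/s; ΣQ_DR = 278.0 m³/s.
V = ΣQ_DR · Δt = 278.0 × 3600 s = 1.001 × 10^6 m³.
Over A = 32.1 km², depth = V / A = 31.2 mm.

d ≈ 31.2 mm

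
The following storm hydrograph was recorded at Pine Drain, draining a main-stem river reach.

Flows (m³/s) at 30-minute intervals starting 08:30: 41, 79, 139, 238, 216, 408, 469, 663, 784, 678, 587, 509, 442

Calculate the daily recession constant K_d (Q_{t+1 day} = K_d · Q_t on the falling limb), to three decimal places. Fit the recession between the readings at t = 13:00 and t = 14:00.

K_d ≈ 0.001

Between t = 13:00 and t = 14:00 the flow falls from 678 to 509 m³/s over 2×0.5 h = 1 h.
Per-interval ratio K = (509/678)^(1/2) = 0.8665; K_d = K^(24/0.5) = 0.001.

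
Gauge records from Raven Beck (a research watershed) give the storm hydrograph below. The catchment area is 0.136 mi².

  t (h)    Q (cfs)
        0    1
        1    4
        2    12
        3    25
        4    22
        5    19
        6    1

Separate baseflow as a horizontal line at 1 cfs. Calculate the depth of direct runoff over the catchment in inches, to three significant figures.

Direct runoff: 0.0, 3.0, 11.0, 24.0, 21.0, 18.0, 0.0 cfs; ΣQ_DR = 77.00 cfs.
V = ΣQ_DR · Δt = 77.00 × 3600 s = 2.772 × 10^5 ft³.
Over A = 0.136 mi², depth = V / A = 0.877 in.

d ≈ 0.877 in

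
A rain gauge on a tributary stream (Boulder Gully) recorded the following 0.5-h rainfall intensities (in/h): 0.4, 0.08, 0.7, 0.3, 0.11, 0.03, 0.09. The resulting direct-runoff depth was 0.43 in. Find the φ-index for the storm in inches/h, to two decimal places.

φ ≈ 0.18 in/h

Only the 3 blocks with intensity above φ contribute runoff: 0.4, 0.7, 0.3 in/h.
Σ(I−φ)·Δt = d  ⇒  (0.4+0.7+0.3 − 3φ)·0.5 = 0.43
φ = (1.400 − 0.43/0.5) / 3 = 0.18 in/h.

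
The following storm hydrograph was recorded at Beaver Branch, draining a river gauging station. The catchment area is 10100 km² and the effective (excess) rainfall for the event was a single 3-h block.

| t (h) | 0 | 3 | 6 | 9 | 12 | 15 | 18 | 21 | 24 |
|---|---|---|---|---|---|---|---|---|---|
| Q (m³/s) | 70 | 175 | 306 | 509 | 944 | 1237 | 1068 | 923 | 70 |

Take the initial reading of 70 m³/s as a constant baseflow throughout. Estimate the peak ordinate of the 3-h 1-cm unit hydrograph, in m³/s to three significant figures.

Direct runoff: 0.0, 105.0, 236.0, 439.0, 874.0, 1167.0, 998.0, 853.0, 0.0 m³/s; ΣQ_DR = 4672 m³/s, peak = 1167.0 m³/s.
Runoff depth d = ΣQ_DR·Δt / A = 4672 × 10800 / (10100 km²) = 4.996 mm.
The 1-cm UH is the DRH scaled by (10 mm)/d, so U_p = 1167.0 × 10/4.996 = 2340 m³/s.

U_p ≈ 2340 m³/s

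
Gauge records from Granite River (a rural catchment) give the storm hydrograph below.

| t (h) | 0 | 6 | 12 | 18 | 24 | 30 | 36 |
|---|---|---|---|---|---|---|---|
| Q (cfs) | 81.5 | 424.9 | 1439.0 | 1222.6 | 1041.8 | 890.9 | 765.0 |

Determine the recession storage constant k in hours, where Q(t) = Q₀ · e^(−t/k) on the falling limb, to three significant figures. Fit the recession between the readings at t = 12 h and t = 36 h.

On the falling limb, Q drops from 1439.0 to 765.0 cfs between t = 12 h and t = 36 h (Δt = 24 h).
k = −Δt / ln(Q₂/Q₁) = −24 / ln(765.0/1439.0) = 38.0 h.

k ≈ 38.0 h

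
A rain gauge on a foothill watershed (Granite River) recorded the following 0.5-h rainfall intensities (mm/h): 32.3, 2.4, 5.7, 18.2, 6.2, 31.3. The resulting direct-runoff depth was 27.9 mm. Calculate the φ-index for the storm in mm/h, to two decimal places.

φ ≈ 8.67 mm/h

Only the 3 blocks with intensity above φ contribute runoff: 32.3, 18.2, 31.3 mm/h.
Σ(I−φ)·Δt = d  ⇒  (32.3+18.2+31.3 − 3φ)·0.5 = 27.9
φ = (81.80 − 27.9/0.5) / 3 = 8.67 mm/h.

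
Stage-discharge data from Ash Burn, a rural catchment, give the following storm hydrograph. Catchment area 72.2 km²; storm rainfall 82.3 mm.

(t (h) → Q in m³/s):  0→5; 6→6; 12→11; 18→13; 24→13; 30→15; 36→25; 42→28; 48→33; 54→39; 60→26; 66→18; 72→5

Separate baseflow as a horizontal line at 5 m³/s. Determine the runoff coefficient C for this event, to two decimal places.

C ≈ 0.63

ΣQ_DR = 172.0 m³/s; V = ΣQ_DR·Δt = 3.715 × 10^6 m³.
Runoff depth d = V / A = 51.46 mm.
C = d / P = 51.46 / 82.3 = 0.63.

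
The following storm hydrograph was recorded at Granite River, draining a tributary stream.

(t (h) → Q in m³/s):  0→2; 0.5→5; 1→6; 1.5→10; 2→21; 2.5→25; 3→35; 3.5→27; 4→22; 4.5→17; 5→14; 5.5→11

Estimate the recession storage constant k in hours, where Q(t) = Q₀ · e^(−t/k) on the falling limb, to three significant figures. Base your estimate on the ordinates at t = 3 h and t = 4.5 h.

k ≈ 2.08 h

On the falling limb, Q drops from 35 to 17 m³/s between t = 3 h and t = 4.5 h (Δt = 1.5 h).
k = −Δt / ln(Q₂/Q₁) = −1.5 / ln(17/35) = 2.08 h.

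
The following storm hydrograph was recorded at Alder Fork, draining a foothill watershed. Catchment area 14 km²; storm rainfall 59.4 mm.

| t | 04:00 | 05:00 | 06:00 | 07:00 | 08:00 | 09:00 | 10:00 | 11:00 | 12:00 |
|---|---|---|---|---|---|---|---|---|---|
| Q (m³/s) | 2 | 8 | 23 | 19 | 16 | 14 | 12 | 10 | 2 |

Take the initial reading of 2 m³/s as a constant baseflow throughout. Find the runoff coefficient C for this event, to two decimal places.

C ≈ 0.38

ΣQ_DR = 88.00 m³/s; V = ΣQ_DR·Δt = 3.168 × 10^5 m³.
Runoff depth d = V / A = 22.63 mm.
C = d / P = 22.63 / 59.4 = 0.38.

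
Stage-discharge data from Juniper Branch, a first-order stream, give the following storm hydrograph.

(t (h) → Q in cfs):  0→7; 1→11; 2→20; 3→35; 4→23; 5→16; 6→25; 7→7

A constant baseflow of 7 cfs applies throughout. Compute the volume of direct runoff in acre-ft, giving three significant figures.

V ≈ 7.27 acre-ft

Direct-runoff ordinates (Q − Q_b): 0.0, 4.0, 13.0, 28.0, 16.0, 9.0, 18.0, 0.0 cfs.
ΣQ_DR = 88.00 cfs.
With Δt = 1 h = 3600 s, V = ΣQ_DR · Δt = 88.00 × 3600 = 3.17 × 10^5 ft³ = 7.27 acre-ft.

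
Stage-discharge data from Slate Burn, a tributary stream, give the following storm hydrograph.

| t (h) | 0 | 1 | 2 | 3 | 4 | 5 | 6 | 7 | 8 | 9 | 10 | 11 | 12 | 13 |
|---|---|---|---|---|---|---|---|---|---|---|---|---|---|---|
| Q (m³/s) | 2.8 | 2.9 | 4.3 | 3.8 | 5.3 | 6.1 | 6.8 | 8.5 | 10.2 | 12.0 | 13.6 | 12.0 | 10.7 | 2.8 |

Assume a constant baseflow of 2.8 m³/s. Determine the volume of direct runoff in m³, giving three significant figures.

V ≈ 2.25 × 10^5 m³

Direct-runoff ordinates (Q − Q_b): 0.0, 0.1, 1.5, 1.0, 2.5, 3.3, 4.0, 5.7, 7.4, 9.2, 10.8, 9.2, 7.9, 0.0 m³/s.
ΣQ_DR = 62.60 m³/s.
With Δt = 1 h = 3600 s, V = ΣQ_DR · Δt = 62.60 × 3600 = 2.25 × 10^5 m³.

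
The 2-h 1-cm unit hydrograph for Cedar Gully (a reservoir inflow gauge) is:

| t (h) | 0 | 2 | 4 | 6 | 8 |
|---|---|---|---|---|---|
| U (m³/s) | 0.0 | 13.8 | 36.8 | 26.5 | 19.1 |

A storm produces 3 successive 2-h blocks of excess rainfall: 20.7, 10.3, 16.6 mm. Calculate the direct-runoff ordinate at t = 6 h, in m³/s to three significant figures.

Q ≈ 116 m³/s

By discrete convolution, Q_j = Σ (P_i / 10 mm) · U_{j−i}.
At t = 6 h (j=3): Q = (20.7/10)·26.5 + (10.3/10)·36.8 + (16.6/10)·13.8 = 116 m³/s.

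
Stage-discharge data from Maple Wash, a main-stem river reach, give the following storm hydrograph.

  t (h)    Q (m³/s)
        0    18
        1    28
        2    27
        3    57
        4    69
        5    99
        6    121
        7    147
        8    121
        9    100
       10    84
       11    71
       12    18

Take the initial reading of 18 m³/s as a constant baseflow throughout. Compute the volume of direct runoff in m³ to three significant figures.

V ≈ 2.61 × 10^6 m³

Direct-runoff ordinates (Q − Q_b): 0.0, 10.0, 9.0, 39.0, 51.0, 81.0, 103.0, 129.0, 103.0, 82.0, 66.0, 53.0, 0.0 m³/s.
ΣQ_DR = 726.0 m³/s.
With Δt = 1 h = 3600 s, V = ΣQ_DR · Δt = 726.0 × 3600 = 2.61 × 10^6 m³.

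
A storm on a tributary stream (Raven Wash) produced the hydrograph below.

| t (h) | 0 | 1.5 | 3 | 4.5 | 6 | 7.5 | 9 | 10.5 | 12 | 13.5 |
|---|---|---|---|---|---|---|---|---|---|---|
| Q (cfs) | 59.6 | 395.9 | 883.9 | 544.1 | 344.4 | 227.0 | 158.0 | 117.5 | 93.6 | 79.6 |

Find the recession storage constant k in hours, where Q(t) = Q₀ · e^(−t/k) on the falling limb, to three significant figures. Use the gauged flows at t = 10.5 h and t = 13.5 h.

k ≈ 7.70 h

On the falling limb, Q drops from 117.5 to 79.6 cfs between t = 10.5 h and t = 13.5 h (Δt = 3 h).
k = −Δt / ln(Q₂/Q₁) = −3 / ln(79.6/117.5) = 7.70 h.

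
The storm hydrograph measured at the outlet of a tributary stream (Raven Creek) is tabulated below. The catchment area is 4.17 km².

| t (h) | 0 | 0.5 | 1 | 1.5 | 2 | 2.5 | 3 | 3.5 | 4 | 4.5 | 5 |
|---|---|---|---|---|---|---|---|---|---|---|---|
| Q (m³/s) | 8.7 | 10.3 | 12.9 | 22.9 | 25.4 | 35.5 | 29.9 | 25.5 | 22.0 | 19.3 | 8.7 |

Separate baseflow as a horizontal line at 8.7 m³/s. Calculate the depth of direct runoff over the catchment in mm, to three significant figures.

d ≈ 54.1 mm

Direct runoff: 0.0, 1.6, 4.2, 14.2, 16.7, 26.8, 21.2, 16.8, 13.3, 10.6, 0.0 m³/s; ΣQ_DR = 125.4 m³/s.
V = ΣQ_DR · Δt = 125.4 × 1800 s = 2.257 × 10^5 m³.
Over A = 4.17 km², depth = V / A = 54.1 mm.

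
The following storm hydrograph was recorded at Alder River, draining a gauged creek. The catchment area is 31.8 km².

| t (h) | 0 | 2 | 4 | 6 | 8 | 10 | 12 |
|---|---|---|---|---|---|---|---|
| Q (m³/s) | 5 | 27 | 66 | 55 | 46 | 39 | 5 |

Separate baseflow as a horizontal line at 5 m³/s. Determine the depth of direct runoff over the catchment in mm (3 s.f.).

d ≈ 47.1 mm

Direct runoff: 0.0, 22.0, 61.0, 50.0, 41.0, 34.0, 0.0 m³/s; ΣQ_DR = 208.0 m³/s.
V = ΣQ_DR · Δt = 208.0 × 7200 s = 1.498 × 10^6 m³.
Over A = 31.8 km², depth = V / A = 47.1 mm.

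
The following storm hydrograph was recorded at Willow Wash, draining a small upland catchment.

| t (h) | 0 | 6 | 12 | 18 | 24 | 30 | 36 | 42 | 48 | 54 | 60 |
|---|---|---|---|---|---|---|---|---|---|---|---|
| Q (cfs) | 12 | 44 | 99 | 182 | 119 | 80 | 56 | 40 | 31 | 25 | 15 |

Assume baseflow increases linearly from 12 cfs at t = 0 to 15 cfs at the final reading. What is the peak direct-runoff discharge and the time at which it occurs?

Subtracting baseflow gives direct-runoff ordinates: 0.00, 31.70, 86.40, 169.10, 105.80, 66.50, 42.20, 25.90, 16.60, 10.30, 0.00 cfs.
The maximum is 169.10 cfs, occurring at the reading for t = 18 h.

Q_p = 169.10 cfs at t = 18 h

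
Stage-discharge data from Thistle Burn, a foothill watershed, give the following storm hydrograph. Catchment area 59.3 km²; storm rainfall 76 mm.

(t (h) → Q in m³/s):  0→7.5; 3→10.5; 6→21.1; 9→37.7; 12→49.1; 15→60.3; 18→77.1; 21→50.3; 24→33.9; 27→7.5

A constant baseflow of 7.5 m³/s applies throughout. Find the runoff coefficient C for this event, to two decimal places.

C ≈ 0.67

ΣQ_DR = 280.0 m³/s; V = ΣQ_DR·Δt = 3.024 × 10^6 m³.
Runoff depth d = V / A = 50.99 mm.
C = d / P = 50.99 / 76 = 0.67.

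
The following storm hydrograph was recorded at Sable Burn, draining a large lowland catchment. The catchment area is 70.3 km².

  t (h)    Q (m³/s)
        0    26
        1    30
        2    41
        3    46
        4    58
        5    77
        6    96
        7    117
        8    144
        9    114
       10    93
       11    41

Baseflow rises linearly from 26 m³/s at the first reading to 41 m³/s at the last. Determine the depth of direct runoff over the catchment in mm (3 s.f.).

d ≈ 24.6 mm

Direct runoff: 0.00, 2.64, 12.27, 15.91, 26.55, 44.18, 61.82, 81.45, 107.09, 75.73, 53.36, 0.00 m³/s; ΣQ_DR = 481.0 m³/s.
V = ΣQ_DR · Δt = 481.0 × 3600 s = 1.732 × 10^6 m³.
Over A = 70.3 km², depth = V / A = 24.6 mm.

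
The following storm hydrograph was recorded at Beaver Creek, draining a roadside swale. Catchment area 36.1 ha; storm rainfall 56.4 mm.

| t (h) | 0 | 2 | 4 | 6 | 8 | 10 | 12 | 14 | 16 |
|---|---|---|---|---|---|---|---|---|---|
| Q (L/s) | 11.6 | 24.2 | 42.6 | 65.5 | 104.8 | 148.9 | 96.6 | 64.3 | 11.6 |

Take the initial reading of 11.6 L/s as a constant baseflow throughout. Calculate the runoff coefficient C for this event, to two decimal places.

ΣQ_DR = 465.7 L/s; V = ΣQ_DR·Δt = 3.353 × 10^6 L.
Runoff depth d = V / A = 9.288 mm.
C = d / P = 9.288 / 56.4 = 0.16.

C ≈ 0.16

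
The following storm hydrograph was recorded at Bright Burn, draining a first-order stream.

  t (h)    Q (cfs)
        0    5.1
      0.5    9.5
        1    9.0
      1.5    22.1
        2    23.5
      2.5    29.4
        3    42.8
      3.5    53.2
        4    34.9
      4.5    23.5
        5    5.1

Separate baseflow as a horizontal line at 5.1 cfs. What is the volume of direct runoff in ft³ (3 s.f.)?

Direct-runoff ordinates (Q − Q_b): 0.0, 4.4, 3.9, 17.0, 18.4, 24.3, 37.7, 48.1, 29.8, 18.4, 0.0 cfs.
ΣQ_DR = 202.0 cfs.
With Δt = 0.5 h = 1800 s, V = ΣQ_DR · Δt = 202.0 × 1800 = 3.64 × 10^5 ft³.

V ≈ 3.64 × 10^5 ft³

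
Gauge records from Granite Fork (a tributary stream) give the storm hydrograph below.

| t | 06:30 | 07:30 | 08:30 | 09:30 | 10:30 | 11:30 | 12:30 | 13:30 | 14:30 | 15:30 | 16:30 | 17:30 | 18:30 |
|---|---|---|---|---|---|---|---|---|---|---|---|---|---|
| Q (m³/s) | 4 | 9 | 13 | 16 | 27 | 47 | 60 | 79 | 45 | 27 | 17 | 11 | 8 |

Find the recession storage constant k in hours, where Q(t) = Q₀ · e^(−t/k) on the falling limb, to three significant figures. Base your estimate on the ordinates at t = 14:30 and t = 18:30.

On the falling limb, Q drops from 45 to 8 m³/s between t = 14:30 and t = 18:30 (Δt = 4 h).
k = −Δt / ln(Q₂/Q₁) = −4 / ln(8/45) = 2.32 h.

k ≈ 2.32 h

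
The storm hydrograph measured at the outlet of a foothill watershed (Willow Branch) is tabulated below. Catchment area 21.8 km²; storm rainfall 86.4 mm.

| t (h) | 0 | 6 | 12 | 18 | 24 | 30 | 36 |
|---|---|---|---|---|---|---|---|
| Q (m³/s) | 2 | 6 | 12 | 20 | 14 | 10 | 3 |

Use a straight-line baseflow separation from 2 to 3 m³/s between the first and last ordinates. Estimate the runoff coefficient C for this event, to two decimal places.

C ≈ 0.57

ΣQ_DR = 49.50 m³/s; V = ΣQ_DR·Δt = 1.069 × 10^6 m³.
Runoff depth d = V / A = 49.05 mm.
C = d / P = 49.05 / 86.4 = 0.57.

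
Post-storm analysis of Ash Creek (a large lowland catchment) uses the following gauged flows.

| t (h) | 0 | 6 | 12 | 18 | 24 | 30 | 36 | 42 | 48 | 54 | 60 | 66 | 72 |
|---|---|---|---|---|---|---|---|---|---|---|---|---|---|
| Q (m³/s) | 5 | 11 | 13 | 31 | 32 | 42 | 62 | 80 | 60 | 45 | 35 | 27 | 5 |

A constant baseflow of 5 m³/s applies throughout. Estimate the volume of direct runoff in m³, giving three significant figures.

Direct-runoff ordinates (Q − Q_b): 0.0, 6.0, 8.0, 26.0, 27.0, 37.0, 57.0, 75.0, 55.0, 40.0, 30.0, 22.0, 0.0 m³/s.
ΣQ_DR = 383.0 m³/s.
With Δt = 6 h = 21600 s, V = ΣQ_DR · Δt = 383.0 × 21600 = 8.27 × 10^6 m³.

V ≈ 8.27 × 10^6 m³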